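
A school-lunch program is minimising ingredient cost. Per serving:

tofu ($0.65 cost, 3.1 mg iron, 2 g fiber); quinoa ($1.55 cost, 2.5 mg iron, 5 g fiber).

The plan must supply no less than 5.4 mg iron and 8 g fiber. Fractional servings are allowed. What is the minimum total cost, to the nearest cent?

Compare the cost at each extreme point of the feasible region.
tofu only: max(5.4/3.1, 8/2) = 4 servings → $2.60.
quinoa only: max(5.4/2.5, 8/5) = 2.16 servings → $3.35.
tofu + quinoa with both tight: 0.6667 servings and 1.333 servings → $2.50.
The minimum over all feasible corners is $2.50.

$2.50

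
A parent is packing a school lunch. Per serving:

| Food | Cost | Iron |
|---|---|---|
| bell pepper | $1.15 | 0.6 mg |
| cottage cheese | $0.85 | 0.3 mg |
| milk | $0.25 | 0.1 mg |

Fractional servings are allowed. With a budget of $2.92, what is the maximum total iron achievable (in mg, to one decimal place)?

1.5 mg

Iron per dollar: bell pepper 0.5217, milk 0.4, cottage cheese 0.3529.
With no serving limits, spend the whole cost allowance on bell pepper: $2.92 / $1.15 × 0.6 mg = 1.5 mg.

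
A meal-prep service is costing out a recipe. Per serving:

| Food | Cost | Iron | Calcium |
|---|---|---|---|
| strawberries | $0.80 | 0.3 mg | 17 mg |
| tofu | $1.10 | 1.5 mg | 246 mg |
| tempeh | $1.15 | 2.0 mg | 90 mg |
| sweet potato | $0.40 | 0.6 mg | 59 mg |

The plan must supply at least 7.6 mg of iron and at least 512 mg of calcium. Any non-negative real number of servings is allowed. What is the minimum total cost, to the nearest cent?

$4.60

strawberries only: max(7.6/0.3, 512/17) = 30.12 servings → $24.09.
tofu only: max(7.6/1.5, 512/246) = 5.067 servings → $5.57.
tempeh only: max(7.6/2.0, 512/90) = 5.689 servings → $6.54.
sweet potato only: max(7.6/0.6, 512/59) = 12.67 servings → $5.07.
strawberries + tofu with both tight: 22.81 servings and 0.5052 servings → $18.80.
strawberries + tempeh with both targets exact would need a negative amount; discard.
strawberries + sweet potato with both tight: 18.83 servings and 3.253 servings → $16.36.
tofu + tempeh with both tight: 0.9524 servings and 3.086 servings → $4.60.
tofu + sweet potato: the both-tight solution has a negative serving — not a feasible corner.
tempeh + sweet potato with both tight: 2.206 servings and 5.312 servings → $4.66.
The minimum over all feasible corners is $4.60.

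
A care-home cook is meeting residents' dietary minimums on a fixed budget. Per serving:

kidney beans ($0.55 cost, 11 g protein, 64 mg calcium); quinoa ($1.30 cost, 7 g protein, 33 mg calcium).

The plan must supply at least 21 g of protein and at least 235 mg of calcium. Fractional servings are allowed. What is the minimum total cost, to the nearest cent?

$2.02

kidney beans only: max(21/11, 235/64) = 3.672 servings → $2.02.
quinoa only: max(21/7, 235/33) = 7.121 servings → $9.26.
kidney beans + quinoa with both targets exact would need a negative amount; discard.
The minimum over all feasible corners is $2.02.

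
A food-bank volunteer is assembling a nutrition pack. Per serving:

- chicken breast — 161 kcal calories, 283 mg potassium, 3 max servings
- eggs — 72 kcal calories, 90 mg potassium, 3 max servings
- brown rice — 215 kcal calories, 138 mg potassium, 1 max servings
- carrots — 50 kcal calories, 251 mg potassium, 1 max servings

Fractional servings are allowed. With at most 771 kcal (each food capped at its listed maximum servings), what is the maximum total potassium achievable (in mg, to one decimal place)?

1384.1 mg

Potassium per kcal: carrots 5.02, chicken breast 1.758, eggs 1.25, brown rice 0.6419.
Take 1 serving of carrots: uses 50 kcal, +251.0 mg potassium (running total 251.0 mg).
Take 3 servings of chicken breast: uses 483 kcal, +849.0 mg potassium (running total 1100.0 mg).
Take 3 servings of eggs: uses 216 kcal, +270.0 mg potassium (running total 1370.0 mg).
Take 0.1023 servings of brown rice: uses 22 kcal, +14.1 mg potassium (running total 1384.1 mg).
Filling greedily by potassium-per-kcal is optimal for one linear limit, giving 1384.1 mg.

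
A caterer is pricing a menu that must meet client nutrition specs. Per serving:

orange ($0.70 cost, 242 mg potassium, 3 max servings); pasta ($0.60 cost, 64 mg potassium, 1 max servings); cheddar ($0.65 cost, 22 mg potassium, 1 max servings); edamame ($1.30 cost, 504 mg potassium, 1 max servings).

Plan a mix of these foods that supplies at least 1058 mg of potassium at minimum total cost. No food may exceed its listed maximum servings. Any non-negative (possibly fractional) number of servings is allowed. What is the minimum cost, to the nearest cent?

Cost per mg of potassium: edamame $0.0026, orange $0.0029, pasta $0.0094, cheddar $0.0295.
Take 1 serving of edamame: +504.0 mg potassium for $1.30 (total $1.30, still need 554.0 mg).
Take 2.289 servings of orange: +554.0 mg potassium for $1.60 (total $2.90, still need 0.0 mg).
Greedy by cheapest-per-mg is optimal for a single linear constraint, so the minimum cost is $2.90.

$2.90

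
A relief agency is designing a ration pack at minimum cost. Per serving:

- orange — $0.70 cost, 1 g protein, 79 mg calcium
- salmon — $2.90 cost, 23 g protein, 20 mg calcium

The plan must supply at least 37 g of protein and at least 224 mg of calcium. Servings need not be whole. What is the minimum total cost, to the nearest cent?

The cheapest plan sits at a corner of the feasible region — with two constraints it uses at most two foods.
orange only: max(37/1, 224/79) = 37 servings → $25.90.
salmon only: max(37/23, 224/20) = 11.2 servings → $32.48.
orange + salmon with both tight: 2.455 servings and 1.502 servings → $6.07.
So the least-cost plan costs $6.07.

$6.07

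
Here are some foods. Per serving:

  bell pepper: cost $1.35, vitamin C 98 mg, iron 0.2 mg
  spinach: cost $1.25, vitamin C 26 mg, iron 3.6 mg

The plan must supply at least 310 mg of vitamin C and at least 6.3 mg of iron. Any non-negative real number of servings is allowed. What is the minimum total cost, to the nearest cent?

$5.70

With two linear requirements the optimum uses one or two foods; enumerate the corners.
bell pepper only: max(310/98, 6.3/0.2) = 31.5 servings → $42.52.
spinach only: max(310/26, 6.3/3.6) = 11.92 servings → $14.90.
bell pepper + spinach with both tight: 2.739 servings and 1.598 servings → $5.70.
So the least-cost plan costs $5.70.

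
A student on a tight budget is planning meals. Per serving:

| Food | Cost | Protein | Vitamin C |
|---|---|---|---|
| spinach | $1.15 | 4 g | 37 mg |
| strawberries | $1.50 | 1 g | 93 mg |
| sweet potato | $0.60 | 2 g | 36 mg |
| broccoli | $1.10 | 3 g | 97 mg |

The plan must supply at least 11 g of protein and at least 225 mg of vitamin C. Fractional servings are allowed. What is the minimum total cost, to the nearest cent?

spinach only: max(11/4, 225/37) = 6.081 servings → $6.99.
strawberries only: max(11/1, 225/93) = 11 servings → $16.50.
sweet potato only: max(11/2, 225/36) = 6.25 servings → $3.75.
broccoli only: max(11/3, 225/97) = 3.667 servings → $4.03.
spinach + strawberries with both tight: 2.382 servings and 1.472 servings → $4.95.
spinach + sweet potato: intersection lies outside the first quadrant.
spinach + broccoli with both tight: 1.415 servings and 1.78 servings → $3.59.
strawberries + sweet potato with both tight: 0.36 servings and 5.32 servings → $3.73.
strawberries + broccoli: intersection lies outside the first quadrant.
sweet potato + broccoli with both tight: 4.558 servings and 0.6279 servings → $3.43.
The minimum over all feasible corners is $3.43.

$3.43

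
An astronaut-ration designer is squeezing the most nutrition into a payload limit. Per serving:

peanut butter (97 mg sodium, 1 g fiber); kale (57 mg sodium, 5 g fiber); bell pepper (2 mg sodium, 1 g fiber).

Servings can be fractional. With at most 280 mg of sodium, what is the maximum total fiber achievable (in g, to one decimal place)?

140.0 g

Fiber per mg sodium: bell pepper 0.5, kale 0.08772, peanut butter 0.01031.
With no serving limits, spend the whole sodium allowance on bell pepper: 280 mg / 2 mg × 1 g = 140.0 g.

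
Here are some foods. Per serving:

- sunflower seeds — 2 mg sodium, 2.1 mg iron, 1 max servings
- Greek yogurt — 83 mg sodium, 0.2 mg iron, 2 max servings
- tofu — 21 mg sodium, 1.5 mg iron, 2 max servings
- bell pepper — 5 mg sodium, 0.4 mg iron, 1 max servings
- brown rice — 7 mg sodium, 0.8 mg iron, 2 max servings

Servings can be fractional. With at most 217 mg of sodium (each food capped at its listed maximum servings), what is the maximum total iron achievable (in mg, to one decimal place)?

7.5 mg

Iron per mg sodium: sunflower seeds 1.05, brown rice 0.1143, bell pepper 0.08, tofu 0.07143, Greek yogurt 0.00241.
Take 1 serving of sunflower seeds: uses 2 mg sodium, +2.1 mg iron (running total 2.1 mg).
Take 2 servings of brown rice: uses 14 mg sodium, +1.6 mg iron (running total 3.7 mg).
Take 1 serving of bell pepper: uses 5 mg sodium, +0.4 mg iron (running total 4.1 mg).
Take 2 servings of tofu: uses 42 mg sodium, +3.0 mg iron (running total 7.1 mg).
Take 1.855 servings of Greek yogurt: uses 154 mg sodium, +0.4 mg iron (running total 7.5 mg).
Filling greedily by iron-per-mg sodium is optimal for one linear limit, giving 7.5 mg.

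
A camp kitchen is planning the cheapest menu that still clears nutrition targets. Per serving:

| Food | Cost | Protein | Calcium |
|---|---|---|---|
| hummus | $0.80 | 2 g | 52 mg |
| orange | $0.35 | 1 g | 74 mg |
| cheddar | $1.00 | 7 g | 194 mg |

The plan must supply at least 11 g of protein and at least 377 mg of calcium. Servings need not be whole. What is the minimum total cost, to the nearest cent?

Minimising a linear cost over {protein ≥ 11, calcium ≥ 377, servings ≥ 0} — the optimum is at a vertex, using one or two foods.
hummus only: max(11/2, 377/52) = 7.25 servings → $5.80.
orange only: max(11/1, 377/74) = 11 servings → $3.85.
cheddar only: max(11/7, 377/194) = 1.943 servings → $1.94.
hummus + orange with both tight: 4.552 servings and 1.896 servings → $4.31.
hummus + cheddar: the both-tight solution has a negative serving — not a feasible corner.
orange + cheddar with both tight: 1.559 servings and 1.349 servings → $1.89.
The minimum over all feasible corners is $1.89.

$1.89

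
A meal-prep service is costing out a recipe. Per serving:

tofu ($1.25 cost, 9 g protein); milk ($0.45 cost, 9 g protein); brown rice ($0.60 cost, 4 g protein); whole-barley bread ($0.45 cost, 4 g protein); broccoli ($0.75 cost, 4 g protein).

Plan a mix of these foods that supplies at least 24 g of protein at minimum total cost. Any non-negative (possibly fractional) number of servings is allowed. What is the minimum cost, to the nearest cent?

$1.20

Cost per g of protein: milk $0.0500, whole-barley bread $0.1125, tofu $0.1389, brown rice $0.1500, broccoli $0.1875.
With no serving limits, use only milk: 24 g / 9 g = 2.667 servings × $0.45 = $1.20.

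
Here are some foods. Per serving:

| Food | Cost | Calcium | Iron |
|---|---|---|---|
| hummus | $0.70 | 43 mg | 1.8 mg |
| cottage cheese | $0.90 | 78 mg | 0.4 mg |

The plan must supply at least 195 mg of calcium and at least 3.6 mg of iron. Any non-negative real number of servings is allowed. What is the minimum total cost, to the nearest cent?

This is a tiny linear program; its minimum lies at a vertex of the feasible set. List the vertices and price them.
hummus only: max(195/43, 3.6/1.8) = 4.535 servings → $3.17.
cottage cheese only: max(195/78, 3.6/0.4) = 9 servings → $8.10.
hummus + cottage cheese with both tight: 1.646 servings and 1.593 servings → $2.59.
Cheapest feasible corner: $2.59.

$2.59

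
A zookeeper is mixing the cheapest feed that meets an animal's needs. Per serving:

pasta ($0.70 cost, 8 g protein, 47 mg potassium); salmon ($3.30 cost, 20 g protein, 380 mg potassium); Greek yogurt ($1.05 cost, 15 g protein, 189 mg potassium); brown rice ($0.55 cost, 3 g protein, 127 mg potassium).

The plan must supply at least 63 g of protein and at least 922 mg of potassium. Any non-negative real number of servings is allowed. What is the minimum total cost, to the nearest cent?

$4.90

With two linear requirements the optimum uses one or two foods; enumerate the corners.
pasta only: max(63/8, 922/47) = 19.62 servings → $13.73.
salmon only: max(63/20, 922/380) = 3.15 servings → $10.39.
Greek yogurt only: max(63/15, 922/189) = 4.878 servings → $5.12.
brown rice only: max(63/3, 922/127) = 21 servings → $11.55.
pasta + salmon with both tight: 2.619 servings and 2.102 servings → $8.77.
pasta + Greek yogurt: intersection lies outside the first quadrant.
pasta + brown rice with both tight: 5.983 servings and 5.046 servings → $6.96.
salmon + Greek yogurt with both tight: 1.002 servings and 2.865 servings → $6.31.
salmon + brown rice: the both-tight solution has a negative serving — not a feasible corner.
Greek yogurt + brown rice with both tight: 3.913 servings and 1.437 servings → $4.90.
So the least-cost plan costs $4.90.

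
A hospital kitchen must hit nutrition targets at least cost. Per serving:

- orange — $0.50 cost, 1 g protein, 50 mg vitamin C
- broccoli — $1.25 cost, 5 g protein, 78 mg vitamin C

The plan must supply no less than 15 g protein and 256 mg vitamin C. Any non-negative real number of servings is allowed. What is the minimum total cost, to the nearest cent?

$3.91

Compare the cost at each extreme point of the feasible region.
orange only: max(15/1, 256/50) = 15 servings → $7.50.
broccoli only: max(15/5, 256/78) = 3.282 servings → $4.10.
orange + broccoli with both tight: 0.6395 servings and 2.872 servings → $3.91.
Cheapest feasible corner: $3.91.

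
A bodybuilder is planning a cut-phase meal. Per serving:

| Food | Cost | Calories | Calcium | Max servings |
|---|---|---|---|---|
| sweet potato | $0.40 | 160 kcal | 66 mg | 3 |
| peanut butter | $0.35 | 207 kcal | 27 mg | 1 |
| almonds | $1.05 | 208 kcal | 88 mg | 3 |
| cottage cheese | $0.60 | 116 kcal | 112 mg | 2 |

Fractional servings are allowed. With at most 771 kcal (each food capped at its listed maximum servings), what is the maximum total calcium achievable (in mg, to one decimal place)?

452.0 mg

Calcium per kcal: cottage cheese 0.9655, almonds 0.4231, sweet potato 0.4125, peanut butter 0.1304.
Take 2 servings of cottage cheese: uses 232 kcal, +224.0 mg calcium (running total 224.0 mg).
Take 2.591 servings of almonds: uses 539 kcal, +228.0 mg calcium (running total 452.0 mg).
Filling greedily by calcium-per-kcal is optimal for one linear limit, giving 452.0 mg.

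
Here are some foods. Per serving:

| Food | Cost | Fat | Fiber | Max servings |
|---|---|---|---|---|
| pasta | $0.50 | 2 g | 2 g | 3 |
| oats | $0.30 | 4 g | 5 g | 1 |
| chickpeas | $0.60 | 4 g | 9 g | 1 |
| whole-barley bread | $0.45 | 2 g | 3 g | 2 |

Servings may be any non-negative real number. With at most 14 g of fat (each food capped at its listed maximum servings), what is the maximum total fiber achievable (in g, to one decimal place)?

Fiber per g fat: chickpeas 2.25, whole-barley bread 1.5, oats 1.25, pasta 1.
Take 1 serving of chickpeas: uses 4 g fat, +9.0 g fiber (running total 9.0 g).
Take 2 servings of whole-barley bread: uses 4 g fat, +6.0 g fiber (running total 15.0 g).
Take 1 serving of oats: uses 4 g fat, +5.0 g fiber (running total 20.0 g).
Take 1 serving of pasta: uses 2 g fat, +2.0 g fiber (running total 22.0 g).
Filling greedily by fiber-per-g fat is optimal for one linear limit, giving 22.0 g.

22.0 g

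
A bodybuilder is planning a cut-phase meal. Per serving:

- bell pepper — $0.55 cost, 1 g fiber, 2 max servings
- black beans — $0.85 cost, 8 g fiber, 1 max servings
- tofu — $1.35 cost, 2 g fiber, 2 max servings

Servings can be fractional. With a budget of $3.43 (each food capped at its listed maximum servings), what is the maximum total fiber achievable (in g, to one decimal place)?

Fiber per dollar: black beans 9.412, bell pepper 1.818, tofu 1.481.
Take 1 serving of black beans: spends $0.85, +8.0 g fiber (running total 8.0 g).
Take 2 servings of bell pepper: spends $1.10, +2.0 g fiber (running total 10.0 g).
Take 1.096 servings of tofu: spends $1.48, +2.2 g fiber (running total 12.2 g).
Filling greedily by fiber-per-dollar is optimal for one linear limit, giving 12.2 g.

12.2 g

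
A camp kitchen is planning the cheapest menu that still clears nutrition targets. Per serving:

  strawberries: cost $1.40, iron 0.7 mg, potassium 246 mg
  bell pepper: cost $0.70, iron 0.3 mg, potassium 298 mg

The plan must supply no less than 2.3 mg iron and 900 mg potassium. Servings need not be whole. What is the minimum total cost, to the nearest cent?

$4.65

At the optimum either one food covers both requirements or two foods hit both targets exactly; no other combination can be cheaper.
strawberries only: max(2.3/0.7, 900/246) = 3.659 servings → $5.12.
bell pepper only: max(2.3/0.3, 900/298) = 7.667 servings → $5.37.
strawberries + bell pepper with both tight: 3.082 servings and 0.4763 servings → $4.65.
So the least-cost plan costs $4.65.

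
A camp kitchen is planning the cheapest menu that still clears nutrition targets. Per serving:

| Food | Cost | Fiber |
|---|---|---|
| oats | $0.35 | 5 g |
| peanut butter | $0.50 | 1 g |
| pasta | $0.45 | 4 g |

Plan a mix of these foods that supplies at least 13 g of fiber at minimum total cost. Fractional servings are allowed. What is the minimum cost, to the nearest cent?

Cost per g of fiber: oats $0.0700, pasta $0.1125, peanut butter $0.5000.
With no serving limits, use only oats: 13 g / 5 g = 2.6 servings × $0.35 = $0.91.

$0.91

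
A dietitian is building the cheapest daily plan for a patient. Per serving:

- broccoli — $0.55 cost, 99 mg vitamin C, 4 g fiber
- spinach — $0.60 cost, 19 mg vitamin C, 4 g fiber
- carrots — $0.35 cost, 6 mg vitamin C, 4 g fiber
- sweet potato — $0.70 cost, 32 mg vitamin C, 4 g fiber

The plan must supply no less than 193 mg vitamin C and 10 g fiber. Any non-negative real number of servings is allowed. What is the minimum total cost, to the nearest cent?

broccoli only: max(193/99, 10/4) = 2.5 servings → $1.38.
spinach only: max(193/19, 10/4) = 10.16 servings → $6.09.
carrots only: max(193/6, 10/4) = 32.17 servings → $11.26.
sweet potato only: max(193/32, 10/4) = 6.031 servings → $4.22.
broccoli + spinach with both tight: 1.819 servings and 0.6813 servings → $1.41.
broccoli + carrots with both tight: 1.914 servings and 0.586 servings → $1.26.
broccoli + sweet potato with both tight: 1.687 servings and 0.8134 servings → $1.50.
spinach + carrots: the both-tight solution has a negative serving — not a feasible corner.
spinach + sweet potato with both targets exact would need a negative amount; discard.
carrots + sweet potato: intersection lies outside the first quadrant.
Cheapest feasible corner: $1.26.

$1.26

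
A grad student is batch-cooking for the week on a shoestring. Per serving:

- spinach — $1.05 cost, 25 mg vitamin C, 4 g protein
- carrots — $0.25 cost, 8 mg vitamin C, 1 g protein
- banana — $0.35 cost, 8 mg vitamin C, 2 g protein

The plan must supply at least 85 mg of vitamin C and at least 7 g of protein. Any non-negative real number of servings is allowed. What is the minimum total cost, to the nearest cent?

$2.66

Two binding constraints pin down two serving amounts, so the optimal mix uses at most two foods. The candidates are each food alone (scaled to the tighter of vitamin C/protein) and each pair with both constraints tight.
spinach only: max(85/25, 7/4) = 3.4 servings → $3.57.
carrots only: max(85/8, 7/1) = 10.62 servings → $2.66.
banana only: max(85/8, 7/2) = 10.62 servings → $3.72.
spinach + carrots: intersection lies outside the first quadrant.
spinach + banana: the both-tight solution has a negative serving — not a feasible corner.
carrots + banana: the both-tight solution has a negative serving — not a feasible corner.
So the least-cost plan costs $2.66.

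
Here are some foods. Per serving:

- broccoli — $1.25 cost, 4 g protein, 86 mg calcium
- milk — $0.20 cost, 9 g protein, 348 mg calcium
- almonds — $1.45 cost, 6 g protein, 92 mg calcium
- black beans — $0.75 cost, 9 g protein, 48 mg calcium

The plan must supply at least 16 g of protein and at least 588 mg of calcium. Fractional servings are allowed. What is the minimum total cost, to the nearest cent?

broccoli only: max(16/4, 588/86) = 6.837 servings → $8.55.
milk only: max(16/9, 588/348) = 1.778 servings → $0.36.
almonds only: max(16/6, 588/92) = 6.391 servings → $9.27.
black beans only: max(16/9, 588/48) = 12.25 servings → $9.19.
broccoli + milk with both tight: 0.4466 servings and 1.579 servings → $0.87.
broccoli + almonds: intersection lies outside the first quadrant.
broccoli + black beans with both targets exact would need a negative amount; discard.
milk + almonds with both tight: 1.632 servings and 0.219 servings → $0.64.
milk + black beans with both tight: 1.676 servings and 0.1022 servings → $0.41.
almonds + black beans: the both-tight solution has a negative serving — not a feasible corner.
Cheapest feasible corner: $0.36.

$0.36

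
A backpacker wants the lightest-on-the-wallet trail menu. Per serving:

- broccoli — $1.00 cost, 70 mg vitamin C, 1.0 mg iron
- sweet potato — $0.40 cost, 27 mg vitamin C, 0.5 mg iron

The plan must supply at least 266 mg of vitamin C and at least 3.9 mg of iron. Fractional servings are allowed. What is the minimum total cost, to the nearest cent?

$3.81

At the optimum either one food covers both requirements or two foods hit both targets exactly; no other combination can be cheaper.
broccoli only: max(266/70, 3.9/1.0) = 3.9 servings → $3.90.
sweet potato only: max(266/27, 3.9/0.5) = 9.852 servings → $3.94.
broccoli + sweet potato with both tight: 3.462 servings and 0.875 servings → $3.81.
So the least-cost plan costs $3.81.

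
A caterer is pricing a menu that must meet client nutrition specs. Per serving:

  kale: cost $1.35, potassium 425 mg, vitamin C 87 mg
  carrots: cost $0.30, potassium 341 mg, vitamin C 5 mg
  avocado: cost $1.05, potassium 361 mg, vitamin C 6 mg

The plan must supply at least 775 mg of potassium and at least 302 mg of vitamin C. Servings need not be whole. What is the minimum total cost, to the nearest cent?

kale only: max(775/425, 302/87) = 3.471 servings → $4.69.
carrots only: max(775/341, 302/5) = 60.4 servings → $18.12.
avocado only: max(775/361, 302/6) = 50.33 servings → $52.85.
kale + carrots: the both-tight solution has a negative serving — not a feasible corner.
kale + avocado with both targets exact would need a negative amount; discard.
carrots + avocado: the both-tight solution has a negative serving — not a feasible corner.
Cheapest feasible corner: $4.69.

$4.69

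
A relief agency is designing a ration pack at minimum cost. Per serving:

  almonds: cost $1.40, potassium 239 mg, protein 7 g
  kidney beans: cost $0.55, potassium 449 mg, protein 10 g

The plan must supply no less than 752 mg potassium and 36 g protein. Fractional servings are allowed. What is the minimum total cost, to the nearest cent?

$1.98

The cheapest plan sits at a corner of the feasible region — with two constraints it uses at most two foods.
almonds only: max(752/239, 36/7) = 5.143 servings → $7.20.
kidney beans only: max(752/449, 36/10) = 3.6 servings → $1.98.
almonds + kidney beans: intersection lies outside the first quadrant.
Cheapest feasible corner: $1.98.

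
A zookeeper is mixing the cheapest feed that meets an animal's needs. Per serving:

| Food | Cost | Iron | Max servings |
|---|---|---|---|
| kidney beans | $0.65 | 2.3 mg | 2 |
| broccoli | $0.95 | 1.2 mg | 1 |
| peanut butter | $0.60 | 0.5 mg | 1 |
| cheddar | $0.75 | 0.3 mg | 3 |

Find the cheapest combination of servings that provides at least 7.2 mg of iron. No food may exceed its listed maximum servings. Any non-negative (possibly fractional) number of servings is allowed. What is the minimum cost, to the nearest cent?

$5.10

Cost per mg of iron: kidney beans $0.2826, broccoli $0.7917, peanut butter $1.2000, cheddar $2.5000.
Take 2 servings of kidney beans: +4.6 mg iron for $1.30 (total $1.30, still need 2.6 mg).
Take 1 serving of broccoli: +1.2 mg iron for $0.95 (total $2.25, still need 1.4 mg).
Take 1 serving of peanut butter: +0.5 mg iron for $0.60 (total $2.85, still need 0.9 mg).
Take 3 servings of cheddar: +0.9 mg iron for $2.25 (total $5.10, still need 0.0 mg).
Greedy by cheapest-per-mg is optimal for a single linear constraint, so the minimum cost is $5.10.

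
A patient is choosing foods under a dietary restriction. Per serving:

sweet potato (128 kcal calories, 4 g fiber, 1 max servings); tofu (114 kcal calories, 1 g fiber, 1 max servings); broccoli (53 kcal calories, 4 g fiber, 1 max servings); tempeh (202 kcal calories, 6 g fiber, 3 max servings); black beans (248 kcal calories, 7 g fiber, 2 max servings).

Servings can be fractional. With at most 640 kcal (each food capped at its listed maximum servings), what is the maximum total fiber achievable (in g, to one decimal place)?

21.6 g

Fiber per kcal: broccoli 0.07547, sweet potato 0.03125, tempeh 0.0297, black beans 0.02823, tofu 0.008772.
Take 1 serving of broccoli: uses 53 kcal, +4.0 g fiber (running total 4.0 g).
Take 1 serving of sweet potato: uses 128 kcal, +4.0 g fiber (running total 8.0 g).
Take 2.272 servings of tempeh: uses 459 kcal, +13.6 g fiber (running total 21.6 g).
Greedy by best ratio exhausts the calories allowance optimally: 21.6 g.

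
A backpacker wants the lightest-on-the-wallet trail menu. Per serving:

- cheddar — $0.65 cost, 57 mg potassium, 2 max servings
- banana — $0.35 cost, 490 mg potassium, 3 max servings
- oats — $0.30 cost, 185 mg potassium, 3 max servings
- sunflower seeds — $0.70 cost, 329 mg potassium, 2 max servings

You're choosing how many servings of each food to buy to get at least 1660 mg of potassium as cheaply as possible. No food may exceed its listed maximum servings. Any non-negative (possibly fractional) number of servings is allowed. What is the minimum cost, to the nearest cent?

$1.36

Cost per mg of potassium: banana $0.0007, oats $0.0016, sunflower seeds $0.0021, cheddar $0.0114.
Take 3 servings of banana: +1470.0 mg potassium for $1.05 (total $1.05, still need 190.0 mg).
Take 1.027 servings of oats: +190.0 mg potassium for $0.31 (total $1.36, still need 0.0 mg).
Filling from the cheapest source first is optimal under one linear minimum: $1.36.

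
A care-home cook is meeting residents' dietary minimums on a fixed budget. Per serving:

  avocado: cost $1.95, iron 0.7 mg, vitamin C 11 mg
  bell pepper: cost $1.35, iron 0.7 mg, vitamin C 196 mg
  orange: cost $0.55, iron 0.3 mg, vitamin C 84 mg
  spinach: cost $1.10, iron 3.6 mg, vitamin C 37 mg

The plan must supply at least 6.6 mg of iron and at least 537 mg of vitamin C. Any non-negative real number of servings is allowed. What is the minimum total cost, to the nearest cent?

Compare the cost at each extreme point of the feasible region.
avocado only: max(6.6/0.7, 537/11) = 48.82 servings → $95.20.
bell pepper only: max(6.6/0.7, 537/196) = 9.429 servings → $12.73.
orange only: max(6.6/0.3, 537/84) = 22 servings → $12.10.
spinach only: max(6.6/3.6, 537/37) = 14.51 servings → $15.96.
avocado + bell pepper with both tight: 7.086 servings and 2.342 servings → $16.98.
avocado + orange with both tight: 7.086 servings and 5.465 servings → $16.82.
avocado + spinach: the both-tight solution has a negative serving — not a feasible corner.
bell pepper + orange (both tight): parallel constraints — no distinct corner.
bell pepper + spinach with both tight: 2.485 servings and 1.35 servings → $4.84.
orange + spinach with both tight: 5.798 servings and 1.35 servings → $4.67.
Cheapest feasible corner: $4.67.

$4.67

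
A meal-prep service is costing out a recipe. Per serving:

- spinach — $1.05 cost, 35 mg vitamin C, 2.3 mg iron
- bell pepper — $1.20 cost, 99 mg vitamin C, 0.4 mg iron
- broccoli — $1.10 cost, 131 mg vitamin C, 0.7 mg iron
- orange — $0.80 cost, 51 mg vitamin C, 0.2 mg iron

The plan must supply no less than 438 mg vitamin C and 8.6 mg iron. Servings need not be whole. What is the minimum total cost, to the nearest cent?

$5.92

Two binding constraints pin down two serving amounts, so the optimal mix uses at most two foods. The candidates are each food alone (scaled to the tighter of vitamin C/iron) and each pair with both constraints tight.
spinach only: max(438/35, 8.6/2.3) = 12.51 servings → $13.14.
bell pepper only: max(438/99, 8.6/0.4) = 21.5 servings → $25.80.
broccoli only: max(438/131, 8.6/0.7) = 12.29 servings → $13.51.
orange only: max(438/51, 8.6/0.2) = 43 servings → $34.40.
spinach + bell pepper with both tight: 3.164 servings and 3.306 servings → $7.29.
spinach + broccoli with both tight: 2.962 servings and 2.552 servings → $5.92.
spinach + orange with both tight: 3.182 servings and 6.404 servings → $8.46.
bell pepper + broccoli: intersection lies outside the first quadrant.
bell pepper + orange: the both-tight solution has a negative serving — not a feasible corner.
broccoli + orange with both targets exact would need a negative amount; discard.
So the least-cost plan costs $5.92.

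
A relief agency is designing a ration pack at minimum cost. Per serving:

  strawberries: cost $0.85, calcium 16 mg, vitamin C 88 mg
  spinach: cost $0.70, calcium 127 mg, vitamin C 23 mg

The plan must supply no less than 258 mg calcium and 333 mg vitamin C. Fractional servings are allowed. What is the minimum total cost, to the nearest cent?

$3.98

A basic optimal solution has at most two foods positive. Try each food alone and each pair with both targets met exactly.
strawberries only: max(258/16, 333/88) = 16.12 servings → $13.71.
spinach only: max(258/127, 333/23) = 14.48 servings → $10.13.
strawberries + spinach with both tight: 3.364 servings and 1.608 servings → $3.98.
Cheapest feasible corner: $3.98.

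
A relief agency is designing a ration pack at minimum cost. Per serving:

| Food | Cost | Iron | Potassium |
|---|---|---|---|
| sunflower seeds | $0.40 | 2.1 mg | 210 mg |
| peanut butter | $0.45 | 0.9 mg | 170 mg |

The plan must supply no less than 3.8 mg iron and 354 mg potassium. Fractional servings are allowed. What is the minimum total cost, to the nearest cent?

A basic optimal solution has at most two foods positive. Try each food alone and each pair with both targets met exactly.
sunflower seeds only: max(3.8/2.1, 354/210) = 1.81 servings → $0.72.
peanut butter only: max(3.8/0.9, 354/170) = 4.222 servings → $1.90.
sunflower seeds + peanut butter with both targets exact would need a negative amount; discard.
So the least-cost plan costs $0.72.

$0.72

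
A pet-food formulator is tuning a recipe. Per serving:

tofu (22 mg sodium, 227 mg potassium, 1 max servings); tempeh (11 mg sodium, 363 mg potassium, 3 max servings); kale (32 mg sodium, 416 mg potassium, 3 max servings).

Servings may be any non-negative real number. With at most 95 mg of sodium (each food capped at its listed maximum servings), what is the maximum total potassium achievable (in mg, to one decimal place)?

1895.0 mg

Potassium per mg sodium: tempeh 33, kale 13, tofu 10.32.
Take 3 servings of tempeh: uses 33 mg sodium, +1089.0 mg potassium (running total 1089.0 mg).
Take 1.938 servings of kale: uses 62 mg sodium, +806.0 mg potassium (running total 1895.0 mg).
Filling greedily by potassium-per-mg sodium is optimal for one linear limit, giving 1895.0 mg.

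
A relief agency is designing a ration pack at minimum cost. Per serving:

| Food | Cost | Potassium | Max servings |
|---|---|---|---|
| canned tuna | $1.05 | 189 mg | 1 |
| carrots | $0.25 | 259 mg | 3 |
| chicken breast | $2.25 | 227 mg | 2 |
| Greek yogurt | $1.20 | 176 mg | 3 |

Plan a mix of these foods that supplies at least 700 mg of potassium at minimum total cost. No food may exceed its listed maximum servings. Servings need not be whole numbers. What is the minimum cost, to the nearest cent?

$0.68

Cost per mg of potassium: carrots $0.0010, canned tuna $0.0056, Greek yogurt $0.0068, chicken breast $0.0099.
Take 2.703 servings of carrots: +700.0 mg potassium for $0.68 (total $0.68, still need 0.0 mg).
Greedy by cheapest-per-mg is optimal for a single linear constraint, so the minimum cost is $0.68.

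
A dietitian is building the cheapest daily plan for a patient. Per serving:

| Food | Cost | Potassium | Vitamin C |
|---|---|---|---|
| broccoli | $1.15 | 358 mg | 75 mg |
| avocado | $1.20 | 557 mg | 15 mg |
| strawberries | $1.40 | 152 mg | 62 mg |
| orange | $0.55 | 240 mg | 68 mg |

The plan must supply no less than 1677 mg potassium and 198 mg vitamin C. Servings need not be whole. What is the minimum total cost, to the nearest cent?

Check every corner: each single food scaled to meet both minima, and each pair solved so both constraints bind.
broccoli only: max(1677/358, 198/75) = 4.684 servings → $5.39.
avocado only: max(1677/557, 198/15) = 13.2 servings → $15.84.
strawberries only: max(1677/152, 198/62) = 11.03 servings → $15.45.
orange only: max(1677/240, 198/68) = 6.987 servings → $3.84.
broccoli + avocado with both tight: 2.338 servings and 1.508 servings → $4.50.
broccoli + strawberries: intersection lies outside the first quadrant.
broccoli + orange with both targets exact would need a negative amount; discard.
avocado + strawberries with both tight: 2.291 servings and 2.639 servings → $6.44.
avocado + orange with both tight: 1.941 servings and 2.484 servings → $3.69.
strawberries + orange with both targets exact would need a negative amount; discard.
Cheapest feasible corner: $3.69.

$3.69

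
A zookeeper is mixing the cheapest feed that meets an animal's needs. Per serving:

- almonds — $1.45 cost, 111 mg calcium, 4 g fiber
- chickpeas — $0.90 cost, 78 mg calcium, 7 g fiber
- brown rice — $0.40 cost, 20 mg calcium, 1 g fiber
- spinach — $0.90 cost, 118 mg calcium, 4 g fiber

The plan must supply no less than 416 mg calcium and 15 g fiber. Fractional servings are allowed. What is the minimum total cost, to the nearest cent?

almonds only: max(416/111, 15/4) = 3.75 servings → $5.44.
chickpeas only: max(416/78, 15/7) = 5.333 servings → $4.80.
brown rice only: max(416/20, 15/1) = 20.8 servings → $8.32.
spinach only: max(416/118, 15/4) = 3.75 servings → $3.38.
almonds + chickpeas with both tight: 3.746 servings and 0.002151 servings → $5.43.
almonds + brown rice with both tight: 3.742 servings and 0.03226 servings → $5.44.
almonds + spinach: the both-tight solution has a negative serving — not a feasible corner.
chickpeas + brown rice with both targets exact would need a negative amount; discard.
chickpeas + spinach with both tight: 0.2062 servings and 3.389 servings → $3.24.
brown rice + spinach with both tight: 2.789 servings and 3.053 servings → $3.86.
So the least-cost plan costs $3.24.

$3.24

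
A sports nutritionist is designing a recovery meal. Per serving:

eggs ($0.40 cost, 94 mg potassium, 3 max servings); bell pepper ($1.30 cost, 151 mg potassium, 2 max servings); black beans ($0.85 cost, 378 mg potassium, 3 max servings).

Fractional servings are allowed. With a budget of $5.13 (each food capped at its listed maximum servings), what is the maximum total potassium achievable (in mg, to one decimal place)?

1576.3 mg

Potassium per dollar: black beans 444.7, eggs 235, bell pepper 116.2.
Take 3 servings of black beans: spends $2.55, +1134.0 mg potassium (running total 1134.0 mg).
Take 3 servings of eggs: spends $1.20, +282.0 mg potassium (running total 1416.0 mg).
Take 1.062 servings of bell pepper: spends $1.38, +160.3 mg potassium (running total 1576.3 mg).
Greedy by best ratio exhausts the cost allowance optimally: 1576.3 mg.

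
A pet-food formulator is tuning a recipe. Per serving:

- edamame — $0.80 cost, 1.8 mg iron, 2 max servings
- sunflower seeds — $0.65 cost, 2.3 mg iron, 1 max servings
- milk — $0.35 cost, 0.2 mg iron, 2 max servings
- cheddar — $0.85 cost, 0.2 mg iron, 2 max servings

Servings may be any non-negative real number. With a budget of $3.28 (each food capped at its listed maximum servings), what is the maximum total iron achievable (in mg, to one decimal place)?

6.4 mg

Iron per dollar: sunflower seeds 3.538, edamame 2.25, milk 0.5714, cheddar 0.2353.
Take 1 serving of sunflower seeds: spends $0.65, +2.3 mg iron (running total 2.3 mg).
Take 2 servings of edamame: spends $1.60, +3.6 mg iron (running total 5.9 mg).
Take 2 servings of milk: spends $0.70, +0.4 mg iron (running total 6.3 mg).
Take 0.3882 servings of cheddar: spends $0.33, +0.1 mg iron (running total 6.4 mg).
Greedy by best ratio exhausts the cost allowance optimally: 6.4 mg.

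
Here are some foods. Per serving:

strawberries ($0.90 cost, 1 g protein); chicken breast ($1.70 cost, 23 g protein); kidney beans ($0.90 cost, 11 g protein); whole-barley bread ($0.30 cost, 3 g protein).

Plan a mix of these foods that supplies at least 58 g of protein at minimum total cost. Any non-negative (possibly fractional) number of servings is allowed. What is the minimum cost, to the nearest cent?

$4.29

Cost per g of protein: chicken breast $0.0739, kidney beans $0.0818, whole-barley bread $0.1000, strawberries $0.9000.
With no serving limits, use only chicken breast: 58 g / 23 g = 2.522 servings × $1.70 = $4.29.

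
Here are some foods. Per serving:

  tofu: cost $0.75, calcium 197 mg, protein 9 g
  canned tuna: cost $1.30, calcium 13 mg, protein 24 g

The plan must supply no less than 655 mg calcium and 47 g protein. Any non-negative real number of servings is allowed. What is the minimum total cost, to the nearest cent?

$3.41

tofu only: max(655/197, 47/9) = 5.222 servings → $3.92.
canned tuna only: max(655/13, 47/24) = 50.38 servings → $65.50.
tofu + canned tuna with both tight: 3.277 servings and 0.7296 servings → $3.41.
Cheapest feasible corner: $3.41.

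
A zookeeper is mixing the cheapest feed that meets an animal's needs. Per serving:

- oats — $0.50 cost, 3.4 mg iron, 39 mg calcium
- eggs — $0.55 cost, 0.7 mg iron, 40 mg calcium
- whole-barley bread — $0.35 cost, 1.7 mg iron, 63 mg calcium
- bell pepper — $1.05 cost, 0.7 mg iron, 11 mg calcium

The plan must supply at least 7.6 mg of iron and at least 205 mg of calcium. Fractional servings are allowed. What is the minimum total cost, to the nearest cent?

Two binding constraints pin down two serving amounts, so the optimal mix uses at most two foods. The candidates are each food alone (scaled to the tighter of iron/calcium) and each pair with both constraints tight.
oats only: max(7.6/3.4, 205/39) = 5.256 servings → $2.63.
eggs only: max(7.6/0.7, 205/40) = 10.86 servings → $5.97.
whole-barley bread only: max(7.6/1.7, 205/63) = 4.471 servings → $1.56.
bell pepper only: max(7.6/0.7, 205/11) = 18.64 servings → $19.57.
oats + eggs with both tight: 1.477 servings and 3.685 servings → $2.77.
oats + whole-barley bread with both tight: 0.881 servings and 2.709 servings → $1.39.
oats + bell pepper: the both-tight solution has a negative serving — not a feasible corner.
eggs + whole-barley bread: intersection lies outside the first quadrant.
eggs + bell pepper with both tight: 2.951 servings and 7.906 servings → $9.92.
whole-barley bread + bell pepper with both tight: 2.358 servings and 5.13 servings → $6.21.
So the least-cost plan costs $1.39.

$1.39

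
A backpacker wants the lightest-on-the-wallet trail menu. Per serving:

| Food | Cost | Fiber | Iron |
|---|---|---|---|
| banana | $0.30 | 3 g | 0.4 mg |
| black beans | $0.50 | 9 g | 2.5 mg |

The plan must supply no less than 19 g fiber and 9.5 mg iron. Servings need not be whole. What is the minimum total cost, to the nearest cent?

$1.90

Compare the cost at each extreme point of the feasible region.
banana only: max(19/3, 9.5/0.4) = 23.75 servings → $7.12.
black beans only: max(19/9, 9.5/2.5) = 3.8 servings → $1.90.
banana + black beans with both targets exact would need a negative amount; discard.
So the least-cost plan costs $1.90.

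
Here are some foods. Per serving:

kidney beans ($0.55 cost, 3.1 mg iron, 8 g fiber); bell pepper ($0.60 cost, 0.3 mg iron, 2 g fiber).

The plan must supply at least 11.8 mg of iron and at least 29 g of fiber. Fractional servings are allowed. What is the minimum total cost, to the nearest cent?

$2.09

This is a tiny linear program; its minimum lies at a vertex of the feasible set. List the vertices and price them.
kidney beans only: max(11.8/3.1, 29/8) = 3.806 servings → $2.09.
bell pepper only: max(11.8/0.3, 29/2) = 39.33 servings → $23.60.
kidney beans + bell pepper: intersection lies outside the first quadrant.
Cheapest feasible corner: $2.09.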